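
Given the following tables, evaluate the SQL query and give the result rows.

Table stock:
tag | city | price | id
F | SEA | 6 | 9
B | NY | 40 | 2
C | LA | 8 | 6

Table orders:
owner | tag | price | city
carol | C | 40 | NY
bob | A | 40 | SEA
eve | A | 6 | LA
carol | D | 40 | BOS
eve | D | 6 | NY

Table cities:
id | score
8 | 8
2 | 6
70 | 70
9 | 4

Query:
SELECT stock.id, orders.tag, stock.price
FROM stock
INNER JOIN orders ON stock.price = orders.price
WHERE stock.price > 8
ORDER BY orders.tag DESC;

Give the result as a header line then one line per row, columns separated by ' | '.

After JOIN orders (5 rows):
stock.tag | stock.city | stock.price | stock.id | orders.owner | orders.tag | orders.price | orders.city
F | SEA | 6 | 9 | eve | A | 6 | LA
F | SEA | 6 | 9 | eve | D | 6 | NY
B | NY | 40 | 2 | carol | C | 40 | NY
B | NY | 40 | 2 | bob | A | 40 | SEA
B | NY | 40 | 2 | carol | D | 40 | BOS
After WHERE (3 rows):
stock.tag | stock.city | stock.price | stock.id | orders.owner | orders.tag | orders.price | orders.city
B | NY | 40 | 2 | carol | C | 40 | NY
B | NY | 40 | 2 | bob | A | 40 | SEA
B | NY | 40 | 2 | carol | D | 40 | BOS
After SELECT (3 rows):
stock.id | orders.tag | stock.price
2 | C | 40
2 | A | 40
2 | D | 40
After ORDER BY (3 rows):
stock.id | orders.tag | stock.price
2 | D | 40
2 | C | 40
2 | A | 40

== RESULT ==
stock.id | orders.tag | stock.price
2 | D | 40
2 | C | 40
2 | A | 40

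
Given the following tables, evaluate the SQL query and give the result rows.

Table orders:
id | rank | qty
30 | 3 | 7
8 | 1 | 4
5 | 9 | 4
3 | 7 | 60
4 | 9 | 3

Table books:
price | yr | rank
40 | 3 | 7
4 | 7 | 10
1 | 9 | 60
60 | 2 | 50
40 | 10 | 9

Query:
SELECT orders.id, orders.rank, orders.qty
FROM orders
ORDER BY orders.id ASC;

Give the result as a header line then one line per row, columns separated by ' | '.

== RESULT ==
orders.id | orders.rank | orders.qty
3 | 7 | 60
4 | 9 | 3
5 | 9 | 4
8 | 1 | 4
30 | 3 | 7

Derivation:
After SELECT (5 rows):
orders.id | orders.rank | orders.qty
30 | 3 | 7
8 | 1 | 4
5 | 9 | 4
3 | 7 | 60
4 | 9 | 3
After ORDER BY (5 rows):
orders.id | orders.rank | orders.qty
3 | 7 | 60
4 | 9 | 3
5 | 9 | 4
8 | 1 | 4
30 | 3 | 7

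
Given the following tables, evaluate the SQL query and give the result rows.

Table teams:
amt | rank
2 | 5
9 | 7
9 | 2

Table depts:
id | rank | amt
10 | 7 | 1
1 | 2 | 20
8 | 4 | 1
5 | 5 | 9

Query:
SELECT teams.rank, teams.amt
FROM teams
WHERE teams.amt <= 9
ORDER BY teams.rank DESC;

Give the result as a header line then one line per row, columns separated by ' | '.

After WHERE (3 rows):
teams.amt | teams.rank
2 | 5
9 | 7
9 | 2
After SELECT (3 rows):
teams.rank | teams.amt
5 | 2
7 | 9
2 | 9
After ORDER BY (3 rows):
teams.rank | teams.amt
7 | 9
5 | 2
2 | 9

== RESULT ==
teams.rank | teams.amt
7 | 9
5 | 2
2 | 9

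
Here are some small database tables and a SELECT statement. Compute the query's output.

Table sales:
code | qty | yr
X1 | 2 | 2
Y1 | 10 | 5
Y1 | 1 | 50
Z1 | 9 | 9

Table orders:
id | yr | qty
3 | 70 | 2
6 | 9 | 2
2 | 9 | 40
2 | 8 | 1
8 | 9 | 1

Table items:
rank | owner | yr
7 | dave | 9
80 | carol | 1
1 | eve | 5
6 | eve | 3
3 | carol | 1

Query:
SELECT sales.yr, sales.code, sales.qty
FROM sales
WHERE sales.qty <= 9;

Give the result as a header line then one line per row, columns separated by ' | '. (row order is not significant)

After WHERE (3 rows):
sales.code | sales.qty | sales.yr
X1 | 2 | 2
Y1 | 1 | 50
Z1 | 9 | 9
After SELECT (3 rows):
sales.yr | sales.code | sales.qty
2 | X1 | 2
50 | Y1 | 1
9 | Z1 | 9

== RESULT ==
sales.yr | sales.code | sales.qty
2 | X1 | 2
50 | Y1 | 1
9 | Z1 | 9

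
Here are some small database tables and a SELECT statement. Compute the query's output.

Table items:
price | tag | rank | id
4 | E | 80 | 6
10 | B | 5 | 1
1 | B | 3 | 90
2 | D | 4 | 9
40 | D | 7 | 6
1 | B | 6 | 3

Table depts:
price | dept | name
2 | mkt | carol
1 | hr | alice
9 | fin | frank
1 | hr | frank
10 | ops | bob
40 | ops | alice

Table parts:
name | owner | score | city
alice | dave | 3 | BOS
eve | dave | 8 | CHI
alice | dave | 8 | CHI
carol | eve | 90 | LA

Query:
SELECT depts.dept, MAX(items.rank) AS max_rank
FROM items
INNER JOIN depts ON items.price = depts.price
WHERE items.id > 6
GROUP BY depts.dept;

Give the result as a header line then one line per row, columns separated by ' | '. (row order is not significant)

== RESULT ==
depts.dept | max_rank
hr | 3
mkt | 4

Derivation:
After JOIN depts (7 rows):
items.price | items.tag | items.rank | items.id | depts.price | depts.dept | depts.name
10 | B | 5 | 1 | 10 | ops | bob
1 | B | 3 | 90 | 1 | hr | alice
1 | B | 3 | 90 | 1 | hr | frank
2 | D | 4 | 9 | 2 | mkt | carol
40 | D | 7 | 6 | 40 | ops | alice
1 | B | 6 | 3 | 1 | hr | alice
1 | B | 6 | 3 | 1 | hr | frank
After WHERE (3 rows):
items.price | items.tag | items.rank | items.id | depts.price | depts.dept | depts.name
1 | B | 3 | 90 | 1 | hr | alice
1 | B | 3 | 90 | 1 | hr | frank
2 | D | 4 | 9 | 2 | mkt | carol
After GROUP BY (2 rows):
depts.dept | max_rank
hr | 3
mkt | 4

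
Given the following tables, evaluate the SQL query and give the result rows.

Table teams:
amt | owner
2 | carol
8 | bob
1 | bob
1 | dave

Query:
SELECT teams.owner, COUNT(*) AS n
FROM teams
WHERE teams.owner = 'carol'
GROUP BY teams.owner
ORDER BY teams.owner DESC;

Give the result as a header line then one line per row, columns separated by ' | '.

== RESULT ==
teams.owner | n
carol | 1

Derivation:
After WHERE (1 rows):
teams.amt | teams.owner
2 | carol
After GROUP BY (1 rows):
teams.owner | n
carol | 1
After ORDER BY (1 rows):
teams.owner | n
carol | 1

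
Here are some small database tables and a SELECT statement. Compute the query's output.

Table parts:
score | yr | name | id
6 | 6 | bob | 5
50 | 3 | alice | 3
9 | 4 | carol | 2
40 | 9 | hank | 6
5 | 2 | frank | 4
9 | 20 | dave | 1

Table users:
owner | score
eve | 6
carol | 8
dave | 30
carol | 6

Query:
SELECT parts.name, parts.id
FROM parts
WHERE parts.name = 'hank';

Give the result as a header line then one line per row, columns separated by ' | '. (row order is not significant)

== RESULT ==
parts.name | parts.id
hank | 6

Derivation:
After WHERE (1 rows):
parts.score | parts.yr | parts.name | parts.id
40 | 9 | hank | 6
After SELECT (1 rows):
parts.name | parts.id
hank | 6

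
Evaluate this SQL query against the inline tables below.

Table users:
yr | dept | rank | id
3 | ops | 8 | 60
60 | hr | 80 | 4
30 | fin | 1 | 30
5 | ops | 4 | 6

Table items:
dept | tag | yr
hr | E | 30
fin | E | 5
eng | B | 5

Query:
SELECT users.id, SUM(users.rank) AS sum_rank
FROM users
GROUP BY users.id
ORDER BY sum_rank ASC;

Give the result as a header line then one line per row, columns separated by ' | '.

== RESULT ==
users.id | sum_rank
30 | 1
6 | 4
60 | 8
4 | 80

Derivation:
After GROUP BY (4 rows):
users.id | sum_rank
60 | 8
4 | 80
30 | 1
6 | 4
After ORDER BY (4 rows):
users.id | sum_rank
30 | 1
6 | 4
60 | 8
4 | 80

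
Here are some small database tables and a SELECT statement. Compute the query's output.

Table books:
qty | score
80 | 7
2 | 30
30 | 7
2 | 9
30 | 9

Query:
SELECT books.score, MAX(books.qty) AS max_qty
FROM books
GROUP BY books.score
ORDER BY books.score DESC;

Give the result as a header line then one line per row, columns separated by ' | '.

== RESULT ==
books.score | max_qty
30 | 2
9 | 30
7 | 80

Derivation:
After GROUP BY (3 rows):
books.score | max_qty
7 | 80
30 | 2
9 | 30
After ORDER BY (3 rows):
books.score | max_qty
30 | 2
9 | 30
7 | 80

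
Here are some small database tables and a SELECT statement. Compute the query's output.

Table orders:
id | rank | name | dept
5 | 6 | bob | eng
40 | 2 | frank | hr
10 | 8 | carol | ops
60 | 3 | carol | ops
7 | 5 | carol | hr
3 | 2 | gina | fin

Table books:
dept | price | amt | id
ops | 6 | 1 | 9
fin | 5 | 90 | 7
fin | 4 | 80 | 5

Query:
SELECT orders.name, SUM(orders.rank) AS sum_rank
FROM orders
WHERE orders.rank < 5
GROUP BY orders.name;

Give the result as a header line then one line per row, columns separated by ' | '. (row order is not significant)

== RESULT ==
orders.name | sum_rank
frank | 2
carol | 3
gina | 2

Derivation:
After WHERE (3 rows):
orders.id | orders.rank | orders.name | orders.dept
40 | 2 | frank | hr
60 | 3 | carol | ops
3 | 2 | gina | fin
After GROUP BY (3 rows):
orders.name | sum_rank
frank | 2
carol | 3
gina | 2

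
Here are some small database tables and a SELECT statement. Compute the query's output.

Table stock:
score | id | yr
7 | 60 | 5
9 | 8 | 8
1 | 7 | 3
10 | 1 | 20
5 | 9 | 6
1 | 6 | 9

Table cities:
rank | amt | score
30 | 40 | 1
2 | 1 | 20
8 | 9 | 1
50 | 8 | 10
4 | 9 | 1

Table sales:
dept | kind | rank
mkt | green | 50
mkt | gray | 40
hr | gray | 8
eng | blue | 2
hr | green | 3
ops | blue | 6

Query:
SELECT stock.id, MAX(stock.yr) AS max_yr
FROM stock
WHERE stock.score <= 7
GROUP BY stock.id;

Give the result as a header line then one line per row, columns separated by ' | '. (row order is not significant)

== RESULT ==
stock.id | max_yr
60 | 5
7 | 3
9 | 6
6 | 9

Derivation:
After WHERE (4 rows):
stock.score | stock.id | stock.yr
7 | 60 | 5
1 | 7 | 3
5 | 9 | 6
1 | 6 | 9
After GROUP BY (4 rows):
stock.id | max_yr
60 | 5
7 | 3
9 | 6
6 | 9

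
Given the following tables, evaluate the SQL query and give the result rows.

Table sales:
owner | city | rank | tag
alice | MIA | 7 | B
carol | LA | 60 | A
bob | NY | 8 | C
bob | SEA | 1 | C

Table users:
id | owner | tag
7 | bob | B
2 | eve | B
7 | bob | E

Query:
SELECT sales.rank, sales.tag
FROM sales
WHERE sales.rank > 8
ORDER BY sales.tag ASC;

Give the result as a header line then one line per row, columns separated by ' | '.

== RESULT ==
sales.rank | sales.tag
60 | A

Derivation:
After WHERE (1 rows):
sales.owner | sales.city | sales.rank | sales.tag
carol | LA | 60 | A
After SELECT (1 rows):
sales.rank | sales.tag
60 | A
After ORDER BY (1 rows):
sales.rank | sales.tag
60 | A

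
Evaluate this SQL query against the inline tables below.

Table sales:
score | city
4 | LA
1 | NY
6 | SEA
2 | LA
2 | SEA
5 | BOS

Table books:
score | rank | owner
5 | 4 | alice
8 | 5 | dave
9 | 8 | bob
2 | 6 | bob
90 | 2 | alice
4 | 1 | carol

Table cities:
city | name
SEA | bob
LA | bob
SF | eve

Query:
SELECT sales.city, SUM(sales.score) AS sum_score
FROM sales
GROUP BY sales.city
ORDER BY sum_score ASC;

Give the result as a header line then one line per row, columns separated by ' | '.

== RESULT ==
sales.city | sum_score
NY | 1
BOS | 5
LA | 6
SEA | 8

Derivation:
After GROUP BY (4 rows):
sales.city | sum_score
LA | 6
NY | 1
SEA | 8
BOS | 5
After ORDER BY (4 rows):
sales.city | sum_score
NY | 1
BOS | 5
LA | 6
SEA | 8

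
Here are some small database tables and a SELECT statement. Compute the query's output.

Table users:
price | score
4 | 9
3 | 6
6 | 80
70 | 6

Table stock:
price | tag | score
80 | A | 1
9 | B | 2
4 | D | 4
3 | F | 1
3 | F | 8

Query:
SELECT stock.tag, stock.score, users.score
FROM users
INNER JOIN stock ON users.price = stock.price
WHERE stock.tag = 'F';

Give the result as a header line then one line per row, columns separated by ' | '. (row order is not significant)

== RESULT ==
stock.tag | stock.score | users.score
F | 1 | 6
F | 8 | 6

Derivation:
After JOIN stock (3 rows):
users.price | users.score | stock.price | stock.tag | stock.score
4 | 9 | 4 | D | 4
3 | 6 | 3 | F | 1
3 | 6 | 3 | F | 8
After WHERE (2 rows):
users.price | users.score | stock.price | stock.tag | stock.score
3 | 6 | 3 | F | 1
3 | 6 | 3 | F | 8
After SELECT (2 rows):
stock.tag | stock.score | users.score
F | 1 | 6
F | 8 | 6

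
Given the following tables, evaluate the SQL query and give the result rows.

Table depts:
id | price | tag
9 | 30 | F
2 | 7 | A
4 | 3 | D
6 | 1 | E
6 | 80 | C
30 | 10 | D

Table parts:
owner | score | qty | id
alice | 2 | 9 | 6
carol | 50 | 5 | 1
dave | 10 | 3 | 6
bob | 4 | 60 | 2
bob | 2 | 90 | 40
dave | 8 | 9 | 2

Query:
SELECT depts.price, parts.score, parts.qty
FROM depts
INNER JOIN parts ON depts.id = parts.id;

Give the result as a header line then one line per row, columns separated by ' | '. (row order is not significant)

After JOIN parts (6 rows):
depts.id | depts.price | depts.tag | parts.owner | parts.score | parts.qty | parts.id
2 | 7 | A | bob | 4 | 60 | 2
2 | 7 | A | dave | 8 | 9 | 2
6 | 1 | E | alice | 2 | 9 | 6
6 | 1 | E | dave | 10 | 3 | 6
6 | 80 | C | alice | 2 | 9 | 6
6 | 80 | C | dave | 10 | 3 | 6
After SELECT (6 rows):
depts.price | parts.score | parts.qty
7 | 4 | 60
7 | 8 | 9
1 | 2 | 9
1 | 10 | 3
80 | 2 | 9
80 | 10 | 3

== RESULT ==
depts.price | parts.score | parts.qty
7 | 4 | 60
7 | 8 | 9
1 | 2 | 9
1 | 10 | 3
80 | 2 | 9
80 | 10 | 3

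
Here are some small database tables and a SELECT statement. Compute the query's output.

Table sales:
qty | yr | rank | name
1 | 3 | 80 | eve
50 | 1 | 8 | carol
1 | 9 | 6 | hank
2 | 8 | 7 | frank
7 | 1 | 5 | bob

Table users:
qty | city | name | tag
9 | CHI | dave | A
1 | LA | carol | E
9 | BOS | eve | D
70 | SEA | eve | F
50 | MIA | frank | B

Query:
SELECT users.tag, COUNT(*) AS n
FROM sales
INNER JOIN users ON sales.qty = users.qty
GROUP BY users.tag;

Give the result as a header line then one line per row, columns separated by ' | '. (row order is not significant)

After JOIN users (3 rows):
sales.qty | sales.yr | sales.rank | sales.name | users.qty | users.city | users.name | users.tag
1 | 3 | 80 | eve | 1 | LA | carol | E
50 | 1 | 8 | carol | 50 | MIA | frank | B
1 | 9 | 6 | hank | 1 | LA | carol | E
After GROUP BY (2 rows):
users.tag | n
E | 2
B | 1

== RESULT ==
users.tag | n
E | 2
B | 1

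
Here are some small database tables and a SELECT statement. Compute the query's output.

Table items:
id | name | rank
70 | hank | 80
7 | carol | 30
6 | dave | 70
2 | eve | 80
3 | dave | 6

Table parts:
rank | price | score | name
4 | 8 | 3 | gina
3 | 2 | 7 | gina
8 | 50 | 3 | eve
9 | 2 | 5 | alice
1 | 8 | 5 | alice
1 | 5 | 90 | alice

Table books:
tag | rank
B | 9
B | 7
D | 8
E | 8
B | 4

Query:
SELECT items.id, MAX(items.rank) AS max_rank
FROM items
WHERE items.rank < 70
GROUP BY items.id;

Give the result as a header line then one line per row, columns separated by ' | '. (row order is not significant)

After WHERE (2 rows):
items.id | items.name | items.rank
7 | carol | 30
3 | dave | 6
After GROUP BY (2 rows):
items.id | max_rank
7 | 30
3 | 6

== RESULT ==
items.id | max_rank
7 | 30
3 | 6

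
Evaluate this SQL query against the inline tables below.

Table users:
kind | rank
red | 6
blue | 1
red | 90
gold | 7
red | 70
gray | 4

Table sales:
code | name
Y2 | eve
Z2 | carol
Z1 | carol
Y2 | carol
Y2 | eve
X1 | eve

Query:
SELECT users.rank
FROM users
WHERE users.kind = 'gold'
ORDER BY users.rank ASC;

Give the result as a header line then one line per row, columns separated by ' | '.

After WHERE (1 rows):
users.kind | users.rank
gold | 7
After SELECT (1 rows):
users.rank
7
After ORDER BY (1 rows):
users.rank
7

== RESULT ==
users.rank
7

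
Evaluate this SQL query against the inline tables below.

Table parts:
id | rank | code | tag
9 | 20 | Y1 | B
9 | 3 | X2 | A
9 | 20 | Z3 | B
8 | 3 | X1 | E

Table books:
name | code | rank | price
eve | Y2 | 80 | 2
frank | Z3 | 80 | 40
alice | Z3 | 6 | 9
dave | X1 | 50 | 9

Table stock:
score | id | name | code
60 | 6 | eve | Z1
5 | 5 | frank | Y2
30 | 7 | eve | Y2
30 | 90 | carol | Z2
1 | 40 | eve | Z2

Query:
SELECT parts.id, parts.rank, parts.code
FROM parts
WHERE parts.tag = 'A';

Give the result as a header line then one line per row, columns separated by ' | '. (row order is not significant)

== RESULT ==
parts.id | parts.rank | parts.code
9 | 3 | X2

Derivation:
After WHERE (1 rows):
parts.id | parts.rank | parts.code | parts.tag
9 | 3 | X2 | A
After SELECT (1 rows):
parts.id | parts.rank | parts.code
9 | 3 | X2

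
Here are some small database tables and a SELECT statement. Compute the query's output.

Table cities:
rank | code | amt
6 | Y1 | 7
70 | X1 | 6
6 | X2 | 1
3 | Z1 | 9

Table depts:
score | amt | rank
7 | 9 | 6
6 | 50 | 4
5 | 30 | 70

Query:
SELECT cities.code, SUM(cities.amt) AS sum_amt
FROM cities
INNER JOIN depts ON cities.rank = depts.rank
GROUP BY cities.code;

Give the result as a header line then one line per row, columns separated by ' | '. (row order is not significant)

After JOIN depts (3 rows):
cities.rank | cities.code | cities.amt | depts.score | depts.amt | depts.rank
6 | Y1 | 7 | 7 | 9 | 6
70 | X1 | 6 | 5 | 30 | 70
6 | X2 | 1 | 7 | 9 | 6
After GROUP BY (3 rows):
cities.code | sum_amt
Y1 | 7
X1 | 6
X2 | 1

== RESULT ==
cities.code | sum_amt
Y1 | 7
X1 | 6
X2 | 1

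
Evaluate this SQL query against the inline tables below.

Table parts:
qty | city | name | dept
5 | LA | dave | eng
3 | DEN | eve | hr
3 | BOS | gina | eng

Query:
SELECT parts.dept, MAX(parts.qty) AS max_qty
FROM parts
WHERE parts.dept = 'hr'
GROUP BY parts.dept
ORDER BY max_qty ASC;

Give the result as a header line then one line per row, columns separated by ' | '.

After WHERE (1 rows):
parts.qty | parts.city | parts.name | parts.dept
3 | DEN | eve | hr
After GROUP BY (1 rows):
parts.dept | max_qty
hr | 3
After ORDER BY (1 rows):
parts.dept | max_qty
hr | 3

== RESULT ==
parts.dept | max_qty
hr | 3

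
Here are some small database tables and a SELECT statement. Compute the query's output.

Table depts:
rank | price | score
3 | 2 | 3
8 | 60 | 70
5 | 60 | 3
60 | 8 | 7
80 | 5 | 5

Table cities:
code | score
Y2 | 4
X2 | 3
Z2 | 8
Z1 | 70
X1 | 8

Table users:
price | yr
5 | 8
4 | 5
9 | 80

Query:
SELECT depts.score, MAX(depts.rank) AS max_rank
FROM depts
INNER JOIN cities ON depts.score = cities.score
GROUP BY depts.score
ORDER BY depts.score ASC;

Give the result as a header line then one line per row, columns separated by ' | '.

After JOIN cities (3 rows):
depts.rank | depts.price | depts.score | cities.code | cities.score
3 | 2 | 3 | X2 | 3
8 | 60 | 70 | Z1 | 70
5 | 60 | 3 | X2 | 3
After GROUP BY (2 rows):
depts.score | max_rank
3 | 5
70 | 8
After ORDER BY (2 rows):
depts.score | max_rank
3 | 5
70 | 8

== RESULT ==
depts.score | max_rank
3 | 5
70 | 8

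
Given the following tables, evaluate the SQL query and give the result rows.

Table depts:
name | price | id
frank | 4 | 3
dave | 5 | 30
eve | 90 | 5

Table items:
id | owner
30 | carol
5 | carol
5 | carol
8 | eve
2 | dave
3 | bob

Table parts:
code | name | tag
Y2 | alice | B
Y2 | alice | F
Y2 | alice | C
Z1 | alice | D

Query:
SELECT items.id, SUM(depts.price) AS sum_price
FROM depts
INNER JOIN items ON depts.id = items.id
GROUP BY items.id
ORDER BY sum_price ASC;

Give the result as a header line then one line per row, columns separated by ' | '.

== RESULT ==
items.id | sum_price
3 | 4
30 | 5
5 | 180

Derivation:
After JOIN items (4 rows):
depts.name | depts.price | depts.id | items.id | items.owner
frank | 4 | 3 | 3 | bob
dave | 5 | 30 | 30 | carol
eve | 90 | 5 | 5 | carol
eve | 90 | 5 | 5 | carol
After GROUP BY (3 rows):
items.id | sum_price
3 | 4
30 | 5
5 | 180
After ORDER BY (3 rows):
items.id | sum_price
3 | 4
30 | 5
5 | 180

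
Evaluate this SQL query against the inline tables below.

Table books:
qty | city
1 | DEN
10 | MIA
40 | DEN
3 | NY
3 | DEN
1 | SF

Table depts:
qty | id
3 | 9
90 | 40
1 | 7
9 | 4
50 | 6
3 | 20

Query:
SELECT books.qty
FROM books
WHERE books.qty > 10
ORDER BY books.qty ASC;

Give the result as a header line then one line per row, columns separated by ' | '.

== RESULT ==
books.qty
40

Derivation:
After WHERE (1 rows):
books.qty | books.city
40 | DEN
After SELECT (1 rows):
books.qty
40
After ORDER BY (1 rows):
books.qty
40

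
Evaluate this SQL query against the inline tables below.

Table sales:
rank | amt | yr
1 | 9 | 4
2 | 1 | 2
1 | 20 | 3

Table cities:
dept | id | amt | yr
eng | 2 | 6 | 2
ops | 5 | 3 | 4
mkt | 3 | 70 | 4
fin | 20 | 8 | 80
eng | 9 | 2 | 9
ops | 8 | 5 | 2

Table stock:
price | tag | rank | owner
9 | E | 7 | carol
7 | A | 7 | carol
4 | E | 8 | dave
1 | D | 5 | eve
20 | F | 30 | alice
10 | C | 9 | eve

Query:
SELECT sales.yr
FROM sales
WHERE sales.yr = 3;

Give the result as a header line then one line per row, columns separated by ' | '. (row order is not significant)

== RESULT ==
sales.yr
3

Derivation:
After WHERE (1 rows):
sales.rank | sales.amt | sales.yr
1 | 20 | 3
After SELECT (1 rows):
sales.yr
3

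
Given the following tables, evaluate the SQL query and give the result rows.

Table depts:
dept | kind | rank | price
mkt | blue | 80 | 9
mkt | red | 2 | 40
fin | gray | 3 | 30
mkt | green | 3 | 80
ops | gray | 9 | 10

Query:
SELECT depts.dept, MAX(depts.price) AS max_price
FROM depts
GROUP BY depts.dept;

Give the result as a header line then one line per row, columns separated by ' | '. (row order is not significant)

== RESULT ==
depts.dept | max_price
mkt | 80
fin | 30
ops | 10

Derivation:
After GROUP BY (3 rows):
depts.dept | max_price
mkt | 80
fin | 30
ops | 10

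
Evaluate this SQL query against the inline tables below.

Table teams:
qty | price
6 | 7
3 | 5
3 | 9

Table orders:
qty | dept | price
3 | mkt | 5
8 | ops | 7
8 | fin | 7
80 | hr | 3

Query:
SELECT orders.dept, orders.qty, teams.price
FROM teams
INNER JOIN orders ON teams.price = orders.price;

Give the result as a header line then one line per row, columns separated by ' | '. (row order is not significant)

== RESULT ==
orders.dept | orders.qty | teams.price
ops | 8 | 7
fin | 8 | 7
mkt | 3 | 5

Derivation:
After JOIN orders (3 rows):
teams.qty | teams.price | orders.qty | orders.dept | orders.price
6 | 7 | 8 | ops | 7
6 | 7 | 8 | fin | 7
3 | 5 | 3 | mkt | 5
After SELECT (3 rows):
orders.dept | orders.qty | teams.price
ops | 8 | 7
fin | 8 | 7
mkt | 3 | 5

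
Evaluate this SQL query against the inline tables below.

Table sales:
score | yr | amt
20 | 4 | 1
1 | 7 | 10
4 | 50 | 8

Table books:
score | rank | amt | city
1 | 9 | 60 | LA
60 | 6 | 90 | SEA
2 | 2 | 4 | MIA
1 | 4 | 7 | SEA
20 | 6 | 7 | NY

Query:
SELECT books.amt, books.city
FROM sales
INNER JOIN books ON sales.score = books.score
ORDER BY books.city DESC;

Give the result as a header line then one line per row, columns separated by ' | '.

After JOIN books (3 rows):
sales.score | sales.yr | sales.amt | books.score | books.rank | books.amt | books.city
20 | 4 | 1 | 20 | 6 | 7 | NY
1 | 7 | 10 | 1 | 9 | 60 | LA
1 | 7 | 10 | 1 | 4 | 7 | SEA
After SELECT (3 rows):
books.amt | books.city
7 | NY
60 | LA
7 | SEA
After ORDER BY (3 rows):
books.amt | books.city
7 | SEA
7 | NY
60 | LA

== RESULT ==
books.amt | books.city
7 | SEA
7 | NY
60 | LA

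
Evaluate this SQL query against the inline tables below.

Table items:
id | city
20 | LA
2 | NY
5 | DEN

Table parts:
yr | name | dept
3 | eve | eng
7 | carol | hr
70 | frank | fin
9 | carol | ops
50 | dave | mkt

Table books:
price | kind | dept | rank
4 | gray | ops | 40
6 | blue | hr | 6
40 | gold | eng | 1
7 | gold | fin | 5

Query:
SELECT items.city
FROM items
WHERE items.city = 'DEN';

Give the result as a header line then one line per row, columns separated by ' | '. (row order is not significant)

== RESULT ==
items.city
DEN

Derivation:
After WHERE (1 rows):
items.id | items.city
5 | DEN
After SELECT (1 rows):
items.city
DEN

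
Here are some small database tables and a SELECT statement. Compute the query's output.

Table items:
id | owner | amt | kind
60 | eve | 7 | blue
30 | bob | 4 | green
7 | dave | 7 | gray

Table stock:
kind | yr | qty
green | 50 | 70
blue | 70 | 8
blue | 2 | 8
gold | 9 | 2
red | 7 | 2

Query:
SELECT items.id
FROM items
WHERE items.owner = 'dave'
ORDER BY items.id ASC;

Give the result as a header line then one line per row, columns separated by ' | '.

After WHERE (1 rows):
items.id | items.owner | items.amt | items.kind
7 | dave | 7 | gray
After SELECT (1 rows):
items.id
7
After ORDER BY (1 rows):
items.id
7

== RESULT ==
items.id
7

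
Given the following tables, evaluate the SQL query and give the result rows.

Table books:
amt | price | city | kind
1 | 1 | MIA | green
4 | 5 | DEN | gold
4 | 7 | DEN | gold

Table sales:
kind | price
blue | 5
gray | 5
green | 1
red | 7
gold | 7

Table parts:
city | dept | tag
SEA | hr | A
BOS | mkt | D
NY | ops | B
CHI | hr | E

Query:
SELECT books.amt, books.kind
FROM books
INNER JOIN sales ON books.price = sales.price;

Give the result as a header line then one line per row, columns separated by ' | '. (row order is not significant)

After JOIN sales (5 rows):
books.amt | books.price | books.city | books.kind | sales.kind | sales.price
1 | 1 | MIA | green | green | 1
4 | 5 | DEN | gold | blue | 5
4 | 5 | DEN | gold | gray | 5
4 | 7 | DEN | gold | red | 7
4 | 7 | DEN | gold | gold | 7
After SELECT (5 rows):
books.amt | books.kind
1 | green
4 | gold
4 | gold
4 | gold
4 | gold

== RESULT ==
books.amt | books.kind
1 | green
4 | gold
4 | gold
4 | gold
4 | gold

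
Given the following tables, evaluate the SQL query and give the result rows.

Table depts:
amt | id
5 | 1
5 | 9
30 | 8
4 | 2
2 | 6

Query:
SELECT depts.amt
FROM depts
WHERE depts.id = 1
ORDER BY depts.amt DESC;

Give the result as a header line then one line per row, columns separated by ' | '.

== RESULT ==
depts.amt
5

Derivation:
After WHERE (1 rows):
depts.amt | depts.id
5 | 1
After SELECT (1 rows):
depts.amt
5
After ORDER BY (1 rows):
depts.amt
5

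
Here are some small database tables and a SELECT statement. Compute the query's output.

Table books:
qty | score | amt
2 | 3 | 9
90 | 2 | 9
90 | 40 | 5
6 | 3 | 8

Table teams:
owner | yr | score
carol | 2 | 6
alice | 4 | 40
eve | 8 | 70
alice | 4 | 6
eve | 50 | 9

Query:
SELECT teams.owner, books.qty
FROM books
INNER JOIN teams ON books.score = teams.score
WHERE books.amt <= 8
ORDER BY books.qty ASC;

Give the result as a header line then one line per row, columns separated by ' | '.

== RESULT ==
teams.owner | books.qty
alice | 90

Derivation:
After JOIN teams (1 rows):
books.qty | books.score | books.amt | teams.owner | teams.yr | teams.score
90 | 40 | 5 | alice | 4 | 40
After WHERE (1 rows):
books.qty | books.score | books.amt | teams.owner | teams.yr | teams.score
90 | 40 | 5 | alice | 4 | 40
After SELECT (1 rows):
teams.owner | books.qty
alice | 90
After ORDER BY (1 rows):
teams.owner | books.qty
alice | 90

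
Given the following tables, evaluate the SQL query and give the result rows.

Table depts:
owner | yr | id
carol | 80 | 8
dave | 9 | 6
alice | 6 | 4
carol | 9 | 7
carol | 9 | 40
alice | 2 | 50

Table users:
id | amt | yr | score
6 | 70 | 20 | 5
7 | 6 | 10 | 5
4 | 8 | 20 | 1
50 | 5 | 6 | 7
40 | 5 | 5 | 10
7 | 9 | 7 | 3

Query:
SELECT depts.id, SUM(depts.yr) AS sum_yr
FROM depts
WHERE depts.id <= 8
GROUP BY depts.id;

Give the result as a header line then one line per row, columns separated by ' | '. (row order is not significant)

== RESULT ==
depts.id | sum_yr
8 | 80
6 | 9
4 | 6
7 | 9

Derivation:
After WHERE (4 rows):
depts.owner | depts.yr | depts.id
carol | 80 | 8
dave | 9 | 6
alice | 6 | 4
carol | 9 | 7
After GROUP BY (4 rows):
depts.id | sum_yr
8 | 80
6 | 9
4 | 6
7 | 9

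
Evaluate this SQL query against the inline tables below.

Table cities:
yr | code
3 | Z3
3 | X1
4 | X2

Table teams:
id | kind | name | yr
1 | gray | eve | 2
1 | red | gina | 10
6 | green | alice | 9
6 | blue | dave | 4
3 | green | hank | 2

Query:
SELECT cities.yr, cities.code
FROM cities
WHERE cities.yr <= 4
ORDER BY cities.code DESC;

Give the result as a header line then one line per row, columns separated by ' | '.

After WHERE (3 rows):
cities.yr | cities.code
3 | Z3
3 | X1
4 | X2
After SELECT (3 rows):
cities.yr | cities.code
3 | Z3
3 | X1
4 | X2
After ORDER BY (3 rows):
cities.yr | cities.code
3 | Z3
4 | X2
3 | X1

== RESULT ==
cities.yr | cities.code
3 | Z3
4 | X2
3 | X1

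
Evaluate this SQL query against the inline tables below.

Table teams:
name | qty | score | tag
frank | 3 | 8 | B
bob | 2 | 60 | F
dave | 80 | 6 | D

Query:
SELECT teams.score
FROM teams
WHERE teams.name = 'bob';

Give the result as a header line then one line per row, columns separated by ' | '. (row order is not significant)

After WHERE (1 rows):
teams.name | teams.qty | teams.score | teams.tag
bob | 2 | 60 | F
After SELECT (1 rows):
teams.score
60

== RESULT ==
teams.score
60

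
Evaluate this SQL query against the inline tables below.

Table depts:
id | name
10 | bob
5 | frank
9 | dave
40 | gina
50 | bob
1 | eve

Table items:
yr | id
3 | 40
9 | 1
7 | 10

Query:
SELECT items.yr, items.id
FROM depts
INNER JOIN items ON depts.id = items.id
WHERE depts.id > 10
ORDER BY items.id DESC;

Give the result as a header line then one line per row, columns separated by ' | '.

== RESULT ==
items.yr | items.id
3 | 40

Derivation:
After JOIN items (3 rows):
depts.id | depts.name | items.yr | items.id
10 | bob | 7 | 10
40 | gina | 3 | 40
1 | eve | 9 | 1
After WHERE (1 rows):
depts.id | depts.name | items.yr | items.id
40 | gina | 3 | 40
After SELECT (1 rows):
items.yr | items.id
3 | 40
After ORDER BY (1 rows):
items.yr | items.id
3 | 40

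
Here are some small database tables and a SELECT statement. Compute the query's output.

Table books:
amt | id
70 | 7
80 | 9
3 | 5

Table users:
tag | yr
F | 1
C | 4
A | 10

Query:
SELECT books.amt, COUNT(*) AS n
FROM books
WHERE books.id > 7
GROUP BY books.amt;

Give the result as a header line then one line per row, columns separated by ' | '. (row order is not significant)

After WHERE (1 rows):
books.amt | books.id
80 | 9
After GROUP BY (1 rows):
books.amt | n
80 | 1

== RESULT ==
books.amt | n
80 | 1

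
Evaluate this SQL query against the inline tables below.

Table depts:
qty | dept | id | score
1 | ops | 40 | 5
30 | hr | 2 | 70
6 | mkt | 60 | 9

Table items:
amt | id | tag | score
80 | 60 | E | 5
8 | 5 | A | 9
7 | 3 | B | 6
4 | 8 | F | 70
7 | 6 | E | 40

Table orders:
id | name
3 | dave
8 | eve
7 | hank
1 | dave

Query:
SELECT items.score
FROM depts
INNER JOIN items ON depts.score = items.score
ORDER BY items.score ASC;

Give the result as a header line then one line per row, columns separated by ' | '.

== RESULT ==
items.score
5
9
70

Derivation:
After JOIN items (3 rows):
depts.qty | depts.dept | depts.id | depts.score | items.amt | items.id | items.tag | items.score
1 | ops | 40 | 5 | 80 | 60 | E | 5
30 | hr | 2 | 70 | 4 | 8 | F | 70
6 | mkt | 60 | 9 | 8 | 5 | A | 9
After SELECT (3 rows):
items.score
5
70
9
After ORDER BY (3 rows):
items.score
5
9
70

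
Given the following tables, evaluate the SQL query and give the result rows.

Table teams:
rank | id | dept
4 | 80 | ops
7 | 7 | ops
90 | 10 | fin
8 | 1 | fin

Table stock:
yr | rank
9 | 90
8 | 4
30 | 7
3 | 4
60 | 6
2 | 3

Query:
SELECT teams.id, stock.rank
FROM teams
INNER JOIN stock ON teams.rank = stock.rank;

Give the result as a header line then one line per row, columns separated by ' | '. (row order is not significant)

After JOIN stock (4 rows):
teams.rank | teams.id | teams.dept | stock.yr | stock.rank
4 | 80 | ops | 8 | 4
4 | 80 | ops | 3 | 4
7 | 7 | ops | 30 | 7
90 | 10 | fin | 9 | 90
After SELECT (4 rows):
teams.id | stock.rank
80 | 4
80 | 4
7 | 7
10 | 90

== RESULT ==
teams.id | stock.rank
80 | 4
80 | 4
7 | 7
10 | 90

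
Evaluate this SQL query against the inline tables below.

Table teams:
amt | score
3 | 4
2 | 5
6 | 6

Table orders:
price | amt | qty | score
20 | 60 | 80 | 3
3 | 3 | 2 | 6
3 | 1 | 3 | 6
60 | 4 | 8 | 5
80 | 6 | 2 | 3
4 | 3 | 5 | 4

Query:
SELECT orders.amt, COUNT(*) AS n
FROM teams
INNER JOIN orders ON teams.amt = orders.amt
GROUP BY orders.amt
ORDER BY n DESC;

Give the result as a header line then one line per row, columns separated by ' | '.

After JOIN orders (3 rows):
teams.amt | teams.score | orders.price | orders.amt | orders.qty | orders.score
3 | 4 | 3 | 3 | 2 | 6
3 | 4 | 4 | 3 | 5 | 4
6 | 6 | 80 | 6 | 2 | 3
After GROUP BY (2 rows):
orders.amt | n
3 | 2
6 | 1
After ORDER BY (2 rows):
orders.amt | n
3 | 2
6 | 1

== RESULT ==
orders.amt | n
3 | 2
6 | 1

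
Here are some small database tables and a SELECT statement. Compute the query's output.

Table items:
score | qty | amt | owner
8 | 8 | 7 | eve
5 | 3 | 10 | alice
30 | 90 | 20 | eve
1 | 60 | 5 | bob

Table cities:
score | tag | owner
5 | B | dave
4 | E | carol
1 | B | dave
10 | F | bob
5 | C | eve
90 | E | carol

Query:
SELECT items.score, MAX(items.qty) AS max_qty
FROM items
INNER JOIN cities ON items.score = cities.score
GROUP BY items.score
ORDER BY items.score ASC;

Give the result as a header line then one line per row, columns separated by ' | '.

After JOIN cities (3 rows):
items.score | items.qty | items.amt | items.owner | cities.score | cities.tag | cities.owner
5 | 3 | 10 | alice | 5 | B | dave
5 | 3 | 10 | alice | 5 | C | eve
1 | 60 | 5 | bob | 1 | B | dave
After GROUP BY (2 rows):
items.score | max_qty
5 | 3
1 | 60
After ORDER BY (2 rows):
items.score | max_qty
1 | 60
5 | 3

== RESULT ==
items.score | max_qty
1 | 60
5 | 3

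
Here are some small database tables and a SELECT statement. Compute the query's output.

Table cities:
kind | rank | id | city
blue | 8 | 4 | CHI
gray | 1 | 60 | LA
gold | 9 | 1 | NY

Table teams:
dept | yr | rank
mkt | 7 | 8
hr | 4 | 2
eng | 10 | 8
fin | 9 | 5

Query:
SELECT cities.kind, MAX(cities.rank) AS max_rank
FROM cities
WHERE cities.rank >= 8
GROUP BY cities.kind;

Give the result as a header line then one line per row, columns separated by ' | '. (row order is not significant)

== RESULT ==
cities.kind | max_rank
blue | 8
gold | 9

Derivation:
After WHERE (2 rows):
cities.kind | cities.rank | cities.id | cities.city
blue | 8 | 4 | CHI
gold | 9 | 1 | NY
After GROUP BY (2 rows):
cities.kind | max_rank
blue | 8
gold | 9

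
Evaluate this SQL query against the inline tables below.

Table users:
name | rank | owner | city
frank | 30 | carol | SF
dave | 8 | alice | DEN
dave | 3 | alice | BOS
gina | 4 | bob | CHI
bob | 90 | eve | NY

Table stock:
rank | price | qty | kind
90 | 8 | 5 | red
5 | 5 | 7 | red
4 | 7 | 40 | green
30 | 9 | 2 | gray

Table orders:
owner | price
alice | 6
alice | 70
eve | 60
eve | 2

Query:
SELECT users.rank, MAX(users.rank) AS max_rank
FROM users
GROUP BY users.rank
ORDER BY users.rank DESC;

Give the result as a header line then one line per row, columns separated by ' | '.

== RESULT ==
users.rank | max_rank
90 | 90
30 | 30
8 | 8
4 | 4
3 | 3

Derivation:
After GROUP BY (5 rows):
users.rank | max_rank
30 | 30
8 | 8
3 | 3
4 | 4
90 | 90
After ORDER BY (5 rows):
users.rank | max_rank
90 | 90
30 | 30
8 | 8
4 | 4
3 | 3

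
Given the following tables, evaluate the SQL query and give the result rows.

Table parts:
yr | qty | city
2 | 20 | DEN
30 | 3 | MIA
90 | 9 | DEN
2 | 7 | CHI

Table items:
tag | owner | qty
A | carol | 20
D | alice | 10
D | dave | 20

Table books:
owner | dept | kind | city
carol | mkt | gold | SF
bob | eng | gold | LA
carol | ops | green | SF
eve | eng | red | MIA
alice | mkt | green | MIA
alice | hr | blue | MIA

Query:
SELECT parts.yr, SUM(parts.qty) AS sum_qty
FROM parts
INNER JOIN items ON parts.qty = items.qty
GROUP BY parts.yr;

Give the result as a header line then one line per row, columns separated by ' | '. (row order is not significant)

== RESULT ==
parts.yr | sum_qty
2 | 40

Derivation:
After JOIN items (2 rows):
parts.yr | parts.qty | parts.city | items.tag | items.owner | items.qty
2 | 20 | DEN | A | carol | 20
2 | 20 | DEN | D | dave | 20
After GROUP BY (1 rows):
parts.yr | sum_qty
2 | 40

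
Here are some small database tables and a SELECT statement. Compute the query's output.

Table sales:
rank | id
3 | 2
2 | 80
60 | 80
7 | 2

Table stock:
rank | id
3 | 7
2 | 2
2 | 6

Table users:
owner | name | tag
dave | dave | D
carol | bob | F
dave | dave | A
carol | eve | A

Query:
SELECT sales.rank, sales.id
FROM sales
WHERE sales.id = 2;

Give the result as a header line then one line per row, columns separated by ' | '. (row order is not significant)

== RESULT ==
sales.rank | sales.id
3 | 2
7 | 2

Derivation:
After WHERE (2 rows):
sales.rank | sales.id
3 | 2
7 | 2
After SELECT (2 rows):
sales.rank | sales.id
3 | 2
7 | 2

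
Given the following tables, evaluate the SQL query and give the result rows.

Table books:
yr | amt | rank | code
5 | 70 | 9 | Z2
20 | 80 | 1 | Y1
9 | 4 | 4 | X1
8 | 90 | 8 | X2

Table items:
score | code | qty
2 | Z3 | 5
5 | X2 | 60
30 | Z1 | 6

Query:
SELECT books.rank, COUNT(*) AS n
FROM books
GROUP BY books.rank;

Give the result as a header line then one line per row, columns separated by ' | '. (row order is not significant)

After GROUP BY (4 rows):
books.rank | n
9 | 1
1 | 1
4 | 1
8 | 1

== RESULT ==
books.rank | n
9 | 1
1 | 1
4 | 1
8 | 1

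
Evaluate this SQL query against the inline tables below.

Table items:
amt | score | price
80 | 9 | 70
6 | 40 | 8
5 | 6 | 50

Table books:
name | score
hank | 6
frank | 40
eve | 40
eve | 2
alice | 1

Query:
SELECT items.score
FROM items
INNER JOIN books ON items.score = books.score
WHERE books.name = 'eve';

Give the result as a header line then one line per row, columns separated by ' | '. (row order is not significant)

After JOIN books (3 rows):
items.amt | items.score | items.price | books.name | books.score
6 | 40 | 8 | frank | 40
6 | 40 | 8 | eve | 40
5 | 6 | 50 | hank | 6
After WHERE (1 rows):
items.amt | items.score | items.price | books.name | books.score
6 | 40 | 8 | eve | 40
After SELECT (1 rows):
items.score
40

== RESULT ==
items.score
40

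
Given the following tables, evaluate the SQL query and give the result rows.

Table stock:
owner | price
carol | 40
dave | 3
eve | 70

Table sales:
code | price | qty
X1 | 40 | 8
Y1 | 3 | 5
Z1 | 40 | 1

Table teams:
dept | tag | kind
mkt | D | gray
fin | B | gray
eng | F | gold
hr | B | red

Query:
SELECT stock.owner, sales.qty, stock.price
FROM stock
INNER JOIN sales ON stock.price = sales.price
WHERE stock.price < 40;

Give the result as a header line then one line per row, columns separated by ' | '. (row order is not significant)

After JOIN sales (3 rows):
stock.owner | stock.price | sales.code | sales.price | sales.qty
carol | 40 | X1 | 40 | 8
carol | 40 | Z1 | 40 | 1
dave | 3 | Y1 | 3 | 5
After WHERE (1 rows):
stock.owner | stock.price | sales.code | sales.price | sales.qty
dave | 3 | Y1 | 3 | 5
After SELECT (1 rows):
stock.owner | sales.qty | stock.price
dave | 5 | 3

== RESULT ==
stock.owner | sales.qty | stock.price
dave | 5 | 3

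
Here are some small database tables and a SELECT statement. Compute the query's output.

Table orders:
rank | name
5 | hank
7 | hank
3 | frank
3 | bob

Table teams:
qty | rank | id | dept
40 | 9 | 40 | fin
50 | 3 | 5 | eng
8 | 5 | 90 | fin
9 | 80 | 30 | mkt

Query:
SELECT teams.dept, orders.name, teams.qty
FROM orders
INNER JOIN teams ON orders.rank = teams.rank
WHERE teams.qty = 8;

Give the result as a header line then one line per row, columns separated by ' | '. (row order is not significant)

After JOIN teams (3 rows):
orders.rank | orders.name | teams.qty | teams.rank | teams.id | teams.dept
5 | hank | 8 | 5 | 90 | fin
3 | frank | 50 | 3 | 5 | eng
3 | bob | 50 | 3 | 5 | eng
After WHERE (1 rows):
orders.rank | orders.name | teams.qty | teams.rank | teams.id | teams.dept
5 | hank | 8 | 5 | 90 | fin
After SELECT (1 rows):
teams.dept | orders.name | teams.qty
fin | hank | 8

== RESULT ==
teams.dept | orders.name | teams.qty
fin | hank | 8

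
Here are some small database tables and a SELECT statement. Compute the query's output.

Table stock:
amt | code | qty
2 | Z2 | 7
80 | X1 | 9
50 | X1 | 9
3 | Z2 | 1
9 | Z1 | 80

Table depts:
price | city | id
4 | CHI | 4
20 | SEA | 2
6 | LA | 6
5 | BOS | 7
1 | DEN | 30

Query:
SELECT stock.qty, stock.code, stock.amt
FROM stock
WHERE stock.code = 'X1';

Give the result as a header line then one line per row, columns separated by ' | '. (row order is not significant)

After WHERE (2 rows):
stock.amt | stock.code | stock.qty
80 | X1 | 9
50 | X1 | 9
After SELECT (2 rows):
stock.qty | stock.code | stock.amt
9 | X1 | 80
9 | X1 | 50

== RESULT ==
stock.qty | stock.code | stock.amt
9 | X1 | 80
9 | X1 | 50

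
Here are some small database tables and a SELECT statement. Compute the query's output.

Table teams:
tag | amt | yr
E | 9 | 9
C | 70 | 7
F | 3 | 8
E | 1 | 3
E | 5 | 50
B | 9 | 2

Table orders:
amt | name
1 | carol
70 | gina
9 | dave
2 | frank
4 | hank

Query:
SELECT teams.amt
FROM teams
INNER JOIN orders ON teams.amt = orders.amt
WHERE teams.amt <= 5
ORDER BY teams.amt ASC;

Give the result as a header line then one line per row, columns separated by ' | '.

== RESULT ==
teams.amt
1

Derivation:
After JOIN orders (4 rows):
teams.tag | teams.amt | teams.yr | orders.amt | orders.name
E | 9 | 9 | 9 | dave
C | 70 | 7 | 70 | gina
E | 1 | 3 | 1 | carol
B | 9 | 2 | 9 | dave
After WHERE (1 rows):
teams.tag | teams.amt | teams.yr | orders.amt | orders.name
E | 1 | 3 | 1 | carol
After SELECT (1 rows):
teams.amt
1
After ORDER BY (1 rows):
teams.amt
1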